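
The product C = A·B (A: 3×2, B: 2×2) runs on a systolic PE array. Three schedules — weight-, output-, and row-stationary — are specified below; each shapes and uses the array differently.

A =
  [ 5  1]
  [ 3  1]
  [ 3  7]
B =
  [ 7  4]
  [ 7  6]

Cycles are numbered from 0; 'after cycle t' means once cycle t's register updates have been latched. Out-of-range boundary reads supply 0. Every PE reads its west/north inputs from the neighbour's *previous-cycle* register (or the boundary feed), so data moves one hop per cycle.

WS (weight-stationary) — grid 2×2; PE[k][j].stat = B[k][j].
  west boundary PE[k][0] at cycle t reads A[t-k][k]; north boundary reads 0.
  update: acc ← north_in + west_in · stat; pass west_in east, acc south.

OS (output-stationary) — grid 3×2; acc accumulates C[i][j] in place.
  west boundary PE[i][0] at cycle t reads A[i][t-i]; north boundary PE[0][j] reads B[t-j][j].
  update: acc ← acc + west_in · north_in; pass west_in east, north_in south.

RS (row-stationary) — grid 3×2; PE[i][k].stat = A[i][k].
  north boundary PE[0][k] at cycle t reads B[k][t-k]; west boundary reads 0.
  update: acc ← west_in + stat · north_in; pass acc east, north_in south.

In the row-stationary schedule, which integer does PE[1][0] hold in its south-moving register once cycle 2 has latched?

register = 4

Tracing RS — 3×2 array, target PE[1][0]:
  @0  [0,0]  acc 35  |  →35  ↓7
  @0  [1,0]  acc 0  |  →0  ↓0
  @1  [0,0]  acc 20  |  →20  ↓4
  @1  [1,0]  acc 21  |  →21  ↓7
  @2  [0,0]  acc 0  |  →0  ↓0
  @2  [1,0]  acc 12  |  →12  ↓4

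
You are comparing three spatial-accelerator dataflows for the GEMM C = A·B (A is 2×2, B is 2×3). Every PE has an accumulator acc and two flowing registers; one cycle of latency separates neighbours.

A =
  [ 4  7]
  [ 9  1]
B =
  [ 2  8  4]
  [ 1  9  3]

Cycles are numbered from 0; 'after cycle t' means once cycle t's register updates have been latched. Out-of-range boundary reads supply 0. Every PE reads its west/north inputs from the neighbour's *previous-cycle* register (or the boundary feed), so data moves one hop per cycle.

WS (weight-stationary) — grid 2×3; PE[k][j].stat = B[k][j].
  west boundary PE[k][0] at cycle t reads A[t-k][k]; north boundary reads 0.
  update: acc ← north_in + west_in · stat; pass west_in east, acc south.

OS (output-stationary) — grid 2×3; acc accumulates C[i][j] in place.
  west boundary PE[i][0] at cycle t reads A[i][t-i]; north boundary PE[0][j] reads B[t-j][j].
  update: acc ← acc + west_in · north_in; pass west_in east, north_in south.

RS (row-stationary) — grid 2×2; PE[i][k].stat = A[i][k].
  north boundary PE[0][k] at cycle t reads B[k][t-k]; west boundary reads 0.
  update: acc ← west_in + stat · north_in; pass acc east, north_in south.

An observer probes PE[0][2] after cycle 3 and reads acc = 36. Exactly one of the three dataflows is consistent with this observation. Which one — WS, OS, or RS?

dataflow = WS

WS (2×3 grid), PE[0][2]:
  cycle 0: PE[0][2] → acc 0, east 0, south 0
  cycle 1: PE[0][2] → acc 0, east 0, south 0
  cycle 2: PE[0][2] → acc 16, east 4, south 16
  cycle 3: PE[0][2] → acc 36, east 9, south 36
OS (2×3 grid), PE[0][2]:
  cycle 0: PE[0][2] → acc 0, east 0, south 0
  cycle 1: PE[0][2] → acc 0, east 0, south 0
  cycle 2: PE[0][2] → acc 16, east 4, south 4
  cycle 3: PE[0][2] → acc 37, east 7, south 3
— RS: 2×2 array has no PE[0][2].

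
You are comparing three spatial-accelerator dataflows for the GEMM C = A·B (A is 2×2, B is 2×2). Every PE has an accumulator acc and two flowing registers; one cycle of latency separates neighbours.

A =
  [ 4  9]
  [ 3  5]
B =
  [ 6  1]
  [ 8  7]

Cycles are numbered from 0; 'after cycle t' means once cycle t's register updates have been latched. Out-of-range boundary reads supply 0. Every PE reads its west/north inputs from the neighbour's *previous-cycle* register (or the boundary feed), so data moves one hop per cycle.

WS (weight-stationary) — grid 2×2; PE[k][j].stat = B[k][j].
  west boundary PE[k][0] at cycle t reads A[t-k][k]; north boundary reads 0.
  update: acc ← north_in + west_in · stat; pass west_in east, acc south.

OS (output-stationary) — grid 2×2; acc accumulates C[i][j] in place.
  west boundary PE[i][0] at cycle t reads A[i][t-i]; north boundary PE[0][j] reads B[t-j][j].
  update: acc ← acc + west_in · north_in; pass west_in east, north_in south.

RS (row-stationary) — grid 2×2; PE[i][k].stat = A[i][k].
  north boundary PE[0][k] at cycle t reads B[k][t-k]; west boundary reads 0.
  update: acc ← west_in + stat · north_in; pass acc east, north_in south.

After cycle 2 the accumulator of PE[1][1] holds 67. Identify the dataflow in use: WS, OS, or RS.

— WS: 2×2; PE[1][1] trace:
  t=0 PE[1][1]: acc=0 h=0 v=0
  t=1 PE[1][1]: acc=0 h=0 v=0
  t=2 PE[1][1]: acc=67 h=9 v=67
— OS: 2×2; PE[1][1] trace:
  t=0 PE[1][1]: acc=0 h=0 v=0
  t=1 PE[1][1]: acc=0 h=0 v=0
  t=2 PE[1][1]: acc=3 h=3 v=1
— RS: 2×2; PE[1][1] trace:
  t=0 PE[1][1]: acc=0 h=0 v=0
  t=1 PE[1][1]: acc=0 h=0 v=0
  t=2 PE[1][1]: acc=58 h=58 v=8

dataflow = WS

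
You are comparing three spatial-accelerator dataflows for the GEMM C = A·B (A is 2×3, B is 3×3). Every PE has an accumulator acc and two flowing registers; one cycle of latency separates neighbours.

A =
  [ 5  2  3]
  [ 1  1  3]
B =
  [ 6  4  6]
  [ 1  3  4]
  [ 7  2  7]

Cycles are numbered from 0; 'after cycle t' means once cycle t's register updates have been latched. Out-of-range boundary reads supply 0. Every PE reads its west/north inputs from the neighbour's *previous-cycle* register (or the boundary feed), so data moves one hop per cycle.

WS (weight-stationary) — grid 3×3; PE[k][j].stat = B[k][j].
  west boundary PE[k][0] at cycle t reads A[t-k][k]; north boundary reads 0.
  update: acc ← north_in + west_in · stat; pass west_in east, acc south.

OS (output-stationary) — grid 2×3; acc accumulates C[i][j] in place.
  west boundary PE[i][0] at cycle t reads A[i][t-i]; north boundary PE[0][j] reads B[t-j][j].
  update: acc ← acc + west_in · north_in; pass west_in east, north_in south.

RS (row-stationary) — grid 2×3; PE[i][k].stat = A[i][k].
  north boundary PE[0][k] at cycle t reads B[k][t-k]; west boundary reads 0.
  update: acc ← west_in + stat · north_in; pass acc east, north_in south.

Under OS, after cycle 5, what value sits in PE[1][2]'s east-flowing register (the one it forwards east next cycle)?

OS (2×3). Following PE[1][2] plus its west/north inputs:
  t=0 PE[0][2]: acc=0 h=0 v=0
  t=0 PE[1][1]: acc=0 h=0 v=0
  t=0 PE[1][2]: acc=0 h=0 v=0
  t=1 PE[0][2]: acc=0 h=0 v=0
  t=1 PE[1][1]: acc=0 h=0 v=0
  t=1 PE[1][2]: acc=0 h=0 v=0
  t=2 PE[0][2]: acc=30 h=5 v=6
  t=2 PE[1][1]: acc=4 h=1 v=4
  t=2 PE[1][2]: acc=0 h=0 v=0
  t=3 PE[0][2]: acc=38 h=2 v=4
  t=3 PE[1][1]: acc=7 h=1 v=3
  t=3 PE[1][2]: acc=6 h=1 v=6
  t=4 PE[0][2]: acc=59 h=3 v=7
  t=4 PE[1][1]: acc=13 h=3 v=2
  t=4 PE[1][2]: acc=10 h=1 v=4
  t=5 PE[0][2]: acc=59 h=0 v=0
  t=5 PE[1][1]: acc=13 h=0 v=0
  t=5 PE[1][2]: acc=31 h=3 v=7

register = 3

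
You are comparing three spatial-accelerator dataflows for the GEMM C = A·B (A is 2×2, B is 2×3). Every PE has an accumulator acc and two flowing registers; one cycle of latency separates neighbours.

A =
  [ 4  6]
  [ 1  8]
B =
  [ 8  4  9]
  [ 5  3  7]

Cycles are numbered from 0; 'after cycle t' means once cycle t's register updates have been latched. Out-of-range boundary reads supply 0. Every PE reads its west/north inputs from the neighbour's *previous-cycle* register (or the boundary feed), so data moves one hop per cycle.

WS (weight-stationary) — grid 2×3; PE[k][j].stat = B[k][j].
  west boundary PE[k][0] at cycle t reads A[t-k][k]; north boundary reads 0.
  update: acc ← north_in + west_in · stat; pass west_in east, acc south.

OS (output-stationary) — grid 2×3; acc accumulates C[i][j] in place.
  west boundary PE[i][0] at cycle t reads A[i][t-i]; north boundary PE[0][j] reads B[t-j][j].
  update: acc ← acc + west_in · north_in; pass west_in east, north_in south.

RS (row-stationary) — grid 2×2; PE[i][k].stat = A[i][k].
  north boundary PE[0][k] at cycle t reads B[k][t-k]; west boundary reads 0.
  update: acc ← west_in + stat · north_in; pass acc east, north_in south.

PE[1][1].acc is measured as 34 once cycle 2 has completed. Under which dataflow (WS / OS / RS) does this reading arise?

WS [2×3] PE[1][1] across cycles:
  step 0 · PE1,1: acc=0; fwd→0 fwd↓0
  step 1 · PE1,1: acc=0; fwd→0 fwd↓0
  step 2 · PE1,1: acc=34; fwd→6 fwd↓34
OS [2×3] PE[1][1] across cycles:
  step 0 · PE1,1: acc=0; fwd→0 fwd↓0
  step 1 · PE1,1: acc=0; fwd→0 fwd↓0
  step 2 · PE1,1: acc=4; fwd→1 fwd↓4
RS [2×2] PE[1][1] across cycles:
  step 0 · PE1,1: acc=0; fwd→0 fwd↓0
  step 1 · PE1,1: acc=0; fwd→0 fwd↓0
  step 2 · PE1,1: acc=48; fwd→48 fwd↓5

dataflow = WS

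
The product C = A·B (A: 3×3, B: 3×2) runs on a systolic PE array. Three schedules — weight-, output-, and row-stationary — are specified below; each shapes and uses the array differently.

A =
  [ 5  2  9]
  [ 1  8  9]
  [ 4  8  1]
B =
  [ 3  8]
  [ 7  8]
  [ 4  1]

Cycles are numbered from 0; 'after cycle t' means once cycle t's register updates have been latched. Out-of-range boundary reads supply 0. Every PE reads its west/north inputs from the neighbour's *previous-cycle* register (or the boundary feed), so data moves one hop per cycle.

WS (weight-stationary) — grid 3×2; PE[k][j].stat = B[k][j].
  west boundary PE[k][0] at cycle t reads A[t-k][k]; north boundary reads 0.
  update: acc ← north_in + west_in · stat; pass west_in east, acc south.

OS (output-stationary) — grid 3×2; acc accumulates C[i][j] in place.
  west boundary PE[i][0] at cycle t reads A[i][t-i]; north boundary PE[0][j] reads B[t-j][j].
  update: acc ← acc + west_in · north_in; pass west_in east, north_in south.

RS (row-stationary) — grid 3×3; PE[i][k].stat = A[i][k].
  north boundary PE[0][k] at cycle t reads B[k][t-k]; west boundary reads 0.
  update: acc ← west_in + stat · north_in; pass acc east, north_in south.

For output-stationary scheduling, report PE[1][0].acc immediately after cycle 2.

OS (3×2). Following PE[1][0] plus its west/north inputs:
  after 0 — PE[0][0] acc=15, pass-E 5, pass-S 3
  after 0 — PE[1][0] acc=0, pass-E 0, pass-S 0
  after 1 — PE[0][0] acc=29, pass-E 2, pass-S 7
  after 1 — PE[1][0] acc=3, pass-E 1, pass-S 3
  after 2 — PE[0][0] acc=65, pass-E 9, pass-S 4
  after 2 — PE[1][0] acc=59, pass-E 8, pass-S 7

PE[1][0].acc = 59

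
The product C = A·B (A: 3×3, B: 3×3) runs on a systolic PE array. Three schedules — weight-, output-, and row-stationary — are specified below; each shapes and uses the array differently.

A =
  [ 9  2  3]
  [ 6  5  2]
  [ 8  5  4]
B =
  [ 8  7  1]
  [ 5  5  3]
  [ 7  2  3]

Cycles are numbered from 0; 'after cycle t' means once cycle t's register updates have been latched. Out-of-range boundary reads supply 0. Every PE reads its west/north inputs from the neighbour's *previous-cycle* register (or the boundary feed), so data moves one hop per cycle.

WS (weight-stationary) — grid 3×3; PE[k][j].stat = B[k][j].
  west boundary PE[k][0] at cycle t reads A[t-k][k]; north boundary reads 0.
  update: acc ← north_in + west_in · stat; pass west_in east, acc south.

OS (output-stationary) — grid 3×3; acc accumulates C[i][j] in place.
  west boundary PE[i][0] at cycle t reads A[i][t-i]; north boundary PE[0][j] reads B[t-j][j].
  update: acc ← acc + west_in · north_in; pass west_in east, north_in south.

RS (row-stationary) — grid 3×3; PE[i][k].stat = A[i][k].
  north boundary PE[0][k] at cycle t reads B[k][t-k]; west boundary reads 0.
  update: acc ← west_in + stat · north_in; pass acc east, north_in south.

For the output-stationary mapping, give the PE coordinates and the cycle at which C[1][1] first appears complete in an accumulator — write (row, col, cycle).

OS — PE[1][1] is where C[1][1] collects:
  0: (1,1).acc=0  regs=<0,0>
  1: (1,1).acc=0  regs=<0,0>
  2: (1,1).acc=42  regs=<6,7>
  3: (1,1).acc=67  regs=<5,5>
  4: (1,1).acc=71  regs=<2,2>

(row, col, cycle) = (1, 1, 4)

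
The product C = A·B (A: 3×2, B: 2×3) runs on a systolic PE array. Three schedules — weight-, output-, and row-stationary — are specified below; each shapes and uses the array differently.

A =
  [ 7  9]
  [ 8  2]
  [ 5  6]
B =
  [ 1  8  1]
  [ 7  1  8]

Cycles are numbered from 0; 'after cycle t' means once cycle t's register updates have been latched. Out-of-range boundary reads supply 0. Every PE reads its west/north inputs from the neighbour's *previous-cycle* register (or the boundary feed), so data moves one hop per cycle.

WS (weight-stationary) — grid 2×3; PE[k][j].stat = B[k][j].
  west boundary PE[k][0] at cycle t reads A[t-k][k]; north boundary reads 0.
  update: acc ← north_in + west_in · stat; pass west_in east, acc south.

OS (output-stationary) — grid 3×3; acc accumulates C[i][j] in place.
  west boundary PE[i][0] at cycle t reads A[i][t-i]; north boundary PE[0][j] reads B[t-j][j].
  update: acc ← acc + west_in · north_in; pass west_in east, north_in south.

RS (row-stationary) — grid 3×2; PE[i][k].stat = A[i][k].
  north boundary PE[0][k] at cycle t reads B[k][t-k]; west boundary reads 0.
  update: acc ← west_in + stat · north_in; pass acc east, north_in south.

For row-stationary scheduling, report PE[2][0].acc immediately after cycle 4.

PE[2][0].acc = 5

RS 3×2: PE[2][0] cycle-by-cycle (with neighbour feeds):
  t=0 PE[1][0]: acc=0 h=0 v=0
  t=0 PE[2][0]: acc=0 h=0 v=0
  t=1 PE[1][0]: acc=8 h=8 v=1
  t=1 PE[2][0]: acc=0 h=0 v=0
  t=2 PE[1][0]: acc=64 h=64 v=8
  t=2 PE[2][0]: acc=5 h=5 v=1
  t=3 PE[1][0]: acc=8 h=8 v=1
  t=3 PE[2][0]: acc=40 h=40 v=8
  t=4 PE[1][0]: acc=0 h=0 v=0
  t=4 PE[2][0]: acc=5 h=5 v=1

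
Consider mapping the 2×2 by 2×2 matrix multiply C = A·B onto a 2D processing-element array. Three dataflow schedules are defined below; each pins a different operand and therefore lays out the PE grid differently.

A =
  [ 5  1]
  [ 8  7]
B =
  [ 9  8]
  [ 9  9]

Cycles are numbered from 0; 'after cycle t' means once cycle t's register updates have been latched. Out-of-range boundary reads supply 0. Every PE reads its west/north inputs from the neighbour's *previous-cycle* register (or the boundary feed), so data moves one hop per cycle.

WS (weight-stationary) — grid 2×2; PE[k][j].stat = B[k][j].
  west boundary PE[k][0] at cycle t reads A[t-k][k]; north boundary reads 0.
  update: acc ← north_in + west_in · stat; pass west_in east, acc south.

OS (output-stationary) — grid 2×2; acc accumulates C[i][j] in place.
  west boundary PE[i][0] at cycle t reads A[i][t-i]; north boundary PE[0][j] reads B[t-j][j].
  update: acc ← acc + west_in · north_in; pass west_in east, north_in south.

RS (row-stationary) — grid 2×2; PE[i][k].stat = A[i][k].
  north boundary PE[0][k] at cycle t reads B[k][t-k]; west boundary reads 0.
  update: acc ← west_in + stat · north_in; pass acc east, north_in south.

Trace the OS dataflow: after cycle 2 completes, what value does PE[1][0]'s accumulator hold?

Tracing OS — 2×2 array, target PE[1][0]:
  [0] (0,0) acc=45 (h:5 v:9)
  [0] (1,0) acc=0 (h:0 v:0)
  [1] (0,0) acc=54 (h:1 v:9)
  [1] (1,0) acc=72 (h:8 v:9)
  [2] (0,0) acc=54 (h:0 v:0)
  [2] (1,0) acc=135 (h:7 v:9)

PE[1][0].acc = 135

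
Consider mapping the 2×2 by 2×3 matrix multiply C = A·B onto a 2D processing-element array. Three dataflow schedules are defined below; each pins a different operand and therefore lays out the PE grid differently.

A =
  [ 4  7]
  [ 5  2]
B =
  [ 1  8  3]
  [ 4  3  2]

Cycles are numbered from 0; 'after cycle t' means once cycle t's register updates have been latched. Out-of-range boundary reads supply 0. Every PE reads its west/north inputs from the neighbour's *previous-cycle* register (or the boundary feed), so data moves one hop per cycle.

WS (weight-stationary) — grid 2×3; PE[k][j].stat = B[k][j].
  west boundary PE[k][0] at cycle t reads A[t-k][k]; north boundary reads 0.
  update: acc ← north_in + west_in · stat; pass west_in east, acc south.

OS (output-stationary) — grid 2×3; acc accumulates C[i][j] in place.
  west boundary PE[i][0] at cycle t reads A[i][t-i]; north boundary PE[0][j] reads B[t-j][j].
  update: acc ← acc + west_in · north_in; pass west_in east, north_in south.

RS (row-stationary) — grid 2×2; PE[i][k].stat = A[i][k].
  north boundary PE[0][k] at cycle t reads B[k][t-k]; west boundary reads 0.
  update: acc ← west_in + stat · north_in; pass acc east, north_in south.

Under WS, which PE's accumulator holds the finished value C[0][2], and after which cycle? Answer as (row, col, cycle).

Under WS, C[0][2] lands at PE[1][2]:
  step 0 · PE1,2: acc=0; fwd→0 fwd↓0
  step 1 · PE1,2: acc=0; fwd→0 fwd↓0
  step 2 · PE1,2: acc=0; fwd→0 fwd↓0
  step 3 · PE1,2: acc=26; fwd→7 fwd↓26

(row, col, cycle) = (1, 2, 3)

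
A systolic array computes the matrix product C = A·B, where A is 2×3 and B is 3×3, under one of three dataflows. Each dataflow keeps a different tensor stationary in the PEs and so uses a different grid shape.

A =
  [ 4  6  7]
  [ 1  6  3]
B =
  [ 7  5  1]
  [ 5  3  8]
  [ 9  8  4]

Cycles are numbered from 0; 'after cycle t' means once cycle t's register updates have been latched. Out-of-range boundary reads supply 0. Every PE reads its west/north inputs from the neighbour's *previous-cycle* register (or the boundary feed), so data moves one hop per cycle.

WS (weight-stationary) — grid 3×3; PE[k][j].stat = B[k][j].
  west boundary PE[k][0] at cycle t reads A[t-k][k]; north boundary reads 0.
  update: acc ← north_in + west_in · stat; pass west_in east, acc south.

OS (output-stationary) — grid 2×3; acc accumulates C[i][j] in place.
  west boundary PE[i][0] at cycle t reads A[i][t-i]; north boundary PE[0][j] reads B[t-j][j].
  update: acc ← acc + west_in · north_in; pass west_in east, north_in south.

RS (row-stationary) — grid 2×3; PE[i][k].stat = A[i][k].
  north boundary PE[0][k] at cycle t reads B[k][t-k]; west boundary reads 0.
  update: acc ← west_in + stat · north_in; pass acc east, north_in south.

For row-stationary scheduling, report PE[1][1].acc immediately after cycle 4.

RS 2×3: PE[1][1] cycle-by-cycle (with neighbour feeds):
  after 0 — PE[0][1] acc=0, pass-E 0, pass-S 0
  after 0 — PE[1][0] acc=0, pass-E 0, pass-S 0
  after 0 — PE[1][1] acc=0, pass-E 0, pass-S 0
  after 1 — PE[0][1] acc=58, pass-E 58, pass-S 5
  after 1 — PE[1][0] acc=7, pass-E 7, pass-S 7
  after 1 — PE[1][1] acc=0, pass-E 0, pass-S 0
  after 2 — PE[0][1] acc=38, pass-E 38, pass-S 3
  after 2 — PE[1][0] acc=5, pass-E 5, pass-S 5
  after 2 — PE[1][1] acc=37, pass-E 37, pass-S 5
  after 3 — PE[0][1] acc=52, pass-E 52, pass-S 8
  after 3 — PE[1][0] acc=1, pass-E 1, pass-S 1
  after 3 — PE[1][1] acc=23, pass-E 23, pass-S 3
  after 4 — PE[0][1] acc=0, pass-E 0, pass-S 0
  after 4 — PE[1][0] acc=0, pass-E 0, pass-S 0
  after 4 — PE[1][1] acc=49, pass-E 49, pass-S 8

PE[1][1].acc = 49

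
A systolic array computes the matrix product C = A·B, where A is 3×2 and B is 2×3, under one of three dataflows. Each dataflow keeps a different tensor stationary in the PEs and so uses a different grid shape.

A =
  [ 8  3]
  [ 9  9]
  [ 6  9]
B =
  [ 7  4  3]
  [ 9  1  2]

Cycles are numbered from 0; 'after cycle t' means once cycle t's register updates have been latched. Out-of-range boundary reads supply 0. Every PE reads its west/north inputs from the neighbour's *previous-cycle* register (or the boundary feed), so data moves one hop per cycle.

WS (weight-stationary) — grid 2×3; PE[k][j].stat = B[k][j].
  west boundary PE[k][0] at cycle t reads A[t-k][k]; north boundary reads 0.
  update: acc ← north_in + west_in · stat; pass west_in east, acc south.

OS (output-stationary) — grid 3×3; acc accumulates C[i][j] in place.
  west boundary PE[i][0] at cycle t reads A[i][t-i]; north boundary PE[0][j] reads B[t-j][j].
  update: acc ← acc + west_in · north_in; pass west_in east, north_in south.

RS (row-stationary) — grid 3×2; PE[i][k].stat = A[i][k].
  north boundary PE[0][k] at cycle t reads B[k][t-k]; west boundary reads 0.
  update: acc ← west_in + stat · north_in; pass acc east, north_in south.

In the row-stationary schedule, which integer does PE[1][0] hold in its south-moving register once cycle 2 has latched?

register = 4

RS on a 3×2 grid — tracing PE[1][0] and its feeders:
  t=0 PE[0][0]: acc=56 h=56 v=7
  t=0 PE[1][0]: acc=0 h=0 v=0
  t=1 PE[0][0]: acc=32 h=32 v=4
  t=1 PE[1][0]: acc=63 h=63 v=7
  t=2 PE[0][0]: acc=24 h=24 v=3
  t=2 PE[1][0]: acc=36 h=36 v=4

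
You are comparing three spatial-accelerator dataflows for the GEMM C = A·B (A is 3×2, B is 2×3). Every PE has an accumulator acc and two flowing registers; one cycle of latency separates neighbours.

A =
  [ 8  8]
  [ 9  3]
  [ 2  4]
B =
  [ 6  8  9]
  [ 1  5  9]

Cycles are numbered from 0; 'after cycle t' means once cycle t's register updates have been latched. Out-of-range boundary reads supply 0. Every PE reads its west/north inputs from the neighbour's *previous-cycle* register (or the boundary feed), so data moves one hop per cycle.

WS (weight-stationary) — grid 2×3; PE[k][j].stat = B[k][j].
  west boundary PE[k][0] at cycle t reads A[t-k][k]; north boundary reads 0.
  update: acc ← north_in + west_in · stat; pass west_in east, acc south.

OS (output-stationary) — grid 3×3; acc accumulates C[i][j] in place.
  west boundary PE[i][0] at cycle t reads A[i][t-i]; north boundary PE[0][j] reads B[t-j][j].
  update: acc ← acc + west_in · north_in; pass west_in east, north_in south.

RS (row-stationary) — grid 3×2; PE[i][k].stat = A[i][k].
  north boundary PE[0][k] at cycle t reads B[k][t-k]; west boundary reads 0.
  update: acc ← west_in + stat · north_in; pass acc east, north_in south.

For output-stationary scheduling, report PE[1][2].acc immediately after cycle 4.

OS on a 3×3 grid — tracing PE[1][2] and its feeders:
  @0  [0,2]  acc 0  |  →0  ↓0
  @0  [1,1]  acc 0  |  →0  ↓0
  @0  [1,2]  acc 0  |  →0  ↓0
  @1  [0,2]  acc 0  |  →0  ↓0
  @1  [1,1]  acc 0  |  →0  ↓0
  @1  [1,2]  acc 0  |  →0  ↓0
  @2  [0,2]  acc 72  |  →8  ↓9
  @2  [1,1]  acc 72  |  →9  ↓8
  @2  [1,2]  acc 0  |  →0  ↓0
  @3  [0,2]  acc 144  |  →8  ↓9
  @3  [1,1]  acc 87  |  →3  ↓5
  @3  [1,2]  acc 81  |  →9  ↓9
  @4  [0,2]  acc 144  |  →0  ↓0
  @4  [1,1]  acc 87  |  →0  ↓0
  @4  [1,2]  acc 108  |  →3  ↓9

PE[1][2].acc = 108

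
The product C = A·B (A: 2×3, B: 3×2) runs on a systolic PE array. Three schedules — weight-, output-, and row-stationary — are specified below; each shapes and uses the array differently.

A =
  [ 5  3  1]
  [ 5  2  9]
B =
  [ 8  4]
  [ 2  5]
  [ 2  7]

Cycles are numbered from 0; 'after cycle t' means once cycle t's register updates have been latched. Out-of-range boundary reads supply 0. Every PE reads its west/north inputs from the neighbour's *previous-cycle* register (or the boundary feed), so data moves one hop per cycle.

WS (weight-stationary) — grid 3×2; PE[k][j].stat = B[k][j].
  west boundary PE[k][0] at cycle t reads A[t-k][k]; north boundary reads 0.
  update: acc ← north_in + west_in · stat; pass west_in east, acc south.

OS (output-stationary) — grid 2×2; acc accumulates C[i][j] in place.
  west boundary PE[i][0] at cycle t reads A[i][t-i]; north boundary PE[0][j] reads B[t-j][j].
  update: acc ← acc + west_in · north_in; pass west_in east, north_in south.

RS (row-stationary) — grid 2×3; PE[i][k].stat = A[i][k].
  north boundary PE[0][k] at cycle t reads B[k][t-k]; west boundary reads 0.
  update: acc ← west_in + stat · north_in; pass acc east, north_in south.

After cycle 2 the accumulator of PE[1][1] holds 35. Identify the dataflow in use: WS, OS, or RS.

dataflow = WS

WS [3×2] PE[1][1] across cycles:
  0: (1,1).acc=0  regs=<0,0>
  1: (1,1).acc=0  regs=<0,0>
  2: (1,1).acc=35  regs=<3,35>
OS [2×2] PE[1][1] across cycles:
  0: (1,1).acc=0  regs=<0,0>
  1: (1,1).acc=0  regs=<0,0>
  2: (1,1).acc=20  regs=<5,4>
RS [2×3] PE[1][1] across cycles:
  0: (1,1).acc=0  regs=<0,0>
  1: (1,1).acc=0  regs=<0,0>
  2: (1,1).acc=44  regs=<44,2>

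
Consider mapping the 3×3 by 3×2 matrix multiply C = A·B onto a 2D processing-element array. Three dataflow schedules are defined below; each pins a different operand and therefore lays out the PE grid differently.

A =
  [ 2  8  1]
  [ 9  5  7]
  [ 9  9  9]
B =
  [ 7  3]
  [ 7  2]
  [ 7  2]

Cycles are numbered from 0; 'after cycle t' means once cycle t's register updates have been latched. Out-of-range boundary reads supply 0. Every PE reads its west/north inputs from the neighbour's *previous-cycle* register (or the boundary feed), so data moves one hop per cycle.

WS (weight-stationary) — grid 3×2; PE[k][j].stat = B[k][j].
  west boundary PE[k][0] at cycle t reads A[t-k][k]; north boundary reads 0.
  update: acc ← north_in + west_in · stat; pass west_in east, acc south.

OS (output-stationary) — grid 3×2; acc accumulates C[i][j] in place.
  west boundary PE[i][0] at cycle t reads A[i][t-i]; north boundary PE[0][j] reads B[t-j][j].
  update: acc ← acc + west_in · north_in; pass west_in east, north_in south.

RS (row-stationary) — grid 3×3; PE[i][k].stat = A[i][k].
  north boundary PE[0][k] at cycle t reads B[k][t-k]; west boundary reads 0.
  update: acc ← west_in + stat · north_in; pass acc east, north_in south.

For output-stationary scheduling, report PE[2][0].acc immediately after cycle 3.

PE[2][0].acc = 126

OS 3×2: PE[2][0] cycle-by-cycle (with neighbour feeds):
  step 0 · PE1,0: acc=0; fwd→0 fwd↓0
  step 0 · PE2,0: acc=0; fwd→0 fwd↓0
  step 1 · PE1,0: acc=63; fwd→9 fwd↓7
  step 1 · PE2,0: acc=0; fwd→0 fwd↓0
  step 2 · PE1,0: acc=98; fwd→5 fwd↓7
  step 2 · PE2,0: acc=63; fwd→9 fwd↓7
  step 3 · PE1,0: acc=147; fwd→7 fwd↓7
  step 3 · PE2,0: acc=126; fwd→9 fwd↓7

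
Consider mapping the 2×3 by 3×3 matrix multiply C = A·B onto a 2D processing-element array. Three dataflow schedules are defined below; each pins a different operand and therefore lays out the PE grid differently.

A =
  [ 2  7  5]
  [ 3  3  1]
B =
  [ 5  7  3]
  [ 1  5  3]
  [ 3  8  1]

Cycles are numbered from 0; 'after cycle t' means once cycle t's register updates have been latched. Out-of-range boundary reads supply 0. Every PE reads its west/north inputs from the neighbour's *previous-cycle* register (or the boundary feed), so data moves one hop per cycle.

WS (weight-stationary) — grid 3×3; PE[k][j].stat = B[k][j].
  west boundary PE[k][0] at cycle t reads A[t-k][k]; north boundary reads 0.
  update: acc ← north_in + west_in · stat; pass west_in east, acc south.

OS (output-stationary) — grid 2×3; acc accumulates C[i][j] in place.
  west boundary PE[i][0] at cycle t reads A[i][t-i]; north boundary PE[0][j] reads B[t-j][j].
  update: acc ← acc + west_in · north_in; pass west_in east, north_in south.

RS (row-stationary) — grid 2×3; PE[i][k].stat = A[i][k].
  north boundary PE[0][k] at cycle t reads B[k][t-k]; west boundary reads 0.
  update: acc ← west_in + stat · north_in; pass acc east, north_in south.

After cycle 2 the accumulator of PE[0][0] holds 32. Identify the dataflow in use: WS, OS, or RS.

Under WS (3×3), PE[0][0]:
  [0] (0,0) acc=10 (h:2 v:10)
  [1] (0,0) acc=15 (h:3 v:15)
  [2] (0,0) acc=0 (h:0 v:0)
Under OS (2×3), PE[0][0]:
  [0] (0,0) acc=10 (h:2 v:5)
  [1] (0,0) acc=17 (h:7 v:1)
  [2] (0,0) acc=32 (h:5 v:3)
Under RS (2×3), PE[0][0]:
  [0] (0,0) acc=10 (h:10 v:5)
  [1] (0,0) acc=14 (h:14 v:7)
  [2] (0,0) acc=6 (h:6 v:3)

dataflow = OS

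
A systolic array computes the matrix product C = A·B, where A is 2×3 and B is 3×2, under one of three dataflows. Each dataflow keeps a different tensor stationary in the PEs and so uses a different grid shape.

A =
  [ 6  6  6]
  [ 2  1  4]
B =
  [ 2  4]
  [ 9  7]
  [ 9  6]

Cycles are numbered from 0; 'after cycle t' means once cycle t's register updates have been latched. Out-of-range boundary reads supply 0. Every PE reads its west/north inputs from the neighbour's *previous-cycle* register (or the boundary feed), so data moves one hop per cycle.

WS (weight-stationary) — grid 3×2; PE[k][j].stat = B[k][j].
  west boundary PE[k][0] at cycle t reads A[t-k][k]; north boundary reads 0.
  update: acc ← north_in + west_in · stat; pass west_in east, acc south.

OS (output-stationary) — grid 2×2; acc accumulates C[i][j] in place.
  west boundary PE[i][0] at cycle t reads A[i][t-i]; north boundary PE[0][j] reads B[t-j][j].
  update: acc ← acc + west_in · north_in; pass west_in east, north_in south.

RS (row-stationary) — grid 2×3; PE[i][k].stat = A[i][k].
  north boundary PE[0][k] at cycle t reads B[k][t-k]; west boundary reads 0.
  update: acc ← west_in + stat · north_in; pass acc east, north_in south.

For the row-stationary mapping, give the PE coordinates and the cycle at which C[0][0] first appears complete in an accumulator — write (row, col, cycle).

RS — PE[0][2] is where C[0][0] collects:
  @0  [0,2]  acc 0  |  →0  ↓0
  @1  [0,2]  acc 0  |  →0  ↓0
  @2  [0,2]  acc 120  |  →120  ↓9

(row, col, cycle) = (0, 2, 2)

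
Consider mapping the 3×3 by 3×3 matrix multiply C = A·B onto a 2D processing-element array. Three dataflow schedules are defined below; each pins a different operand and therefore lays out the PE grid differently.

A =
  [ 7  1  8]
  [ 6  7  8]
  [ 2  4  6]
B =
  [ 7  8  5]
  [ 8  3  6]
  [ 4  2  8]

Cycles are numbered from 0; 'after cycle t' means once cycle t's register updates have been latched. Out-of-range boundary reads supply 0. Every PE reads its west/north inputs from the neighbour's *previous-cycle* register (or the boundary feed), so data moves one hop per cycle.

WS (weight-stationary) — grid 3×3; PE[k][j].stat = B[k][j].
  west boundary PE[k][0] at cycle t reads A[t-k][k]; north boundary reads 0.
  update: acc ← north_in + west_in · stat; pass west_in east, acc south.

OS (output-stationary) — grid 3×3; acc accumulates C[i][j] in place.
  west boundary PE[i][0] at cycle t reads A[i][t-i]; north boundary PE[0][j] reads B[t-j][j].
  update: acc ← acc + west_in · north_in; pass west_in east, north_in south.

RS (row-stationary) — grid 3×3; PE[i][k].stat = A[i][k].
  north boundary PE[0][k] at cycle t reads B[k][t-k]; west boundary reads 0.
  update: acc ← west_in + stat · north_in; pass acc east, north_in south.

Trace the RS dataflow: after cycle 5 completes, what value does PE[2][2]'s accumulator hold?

PE[2][2].acc = 40

RS (3×3). Following PE[2][2] plus its west/north inputs:
  step 0 · PE1,2: acc=0; fwd→0 fwd↓0
  step 0 · PE2,1: acc=0; fwd→0 fwd↓0
  step 0 · PE2,2: acc=0; fwd→0 fwd↓0
  step 1 · PE1,2: acc=0; fwd→0 fwd↓0
  step 1 · PE2,1: acc=0; fwd→0 fwd↓0
  step 1 · PE2,2: acc=0; fwd→0 fwd↓0
  step 2 · PE1,2: acc=0; fwd→0 fwd↓0
  step 2 · PE2,1: acc=0; fwd→0 fwd↓0
  step 2 · PE2,2: acc=0; fwd→0 fwd↓0
  step 3 · PE1,2: acc=130; fwd→130 fwd↓4
  step 3 · PE2,1: acc=46; fwd→46 fwd↓8
  step 3 · PE2,2: acc=0; fwd→0 fwd↓0
  step 4 · PE1,2: acc=85; fwd→85 fwd↓2
  step 4 · PE2,1: acc=28; fwd→28 fwd↓3
  step 4 · PE2,2: acc=70; fwd→70 fwd↓4
  step 5 · PE1,2: acc=136; fwd→136 fwd↓8
  step 5 · PE2,1: acc=34; fwd→34 fwd↓6
  step 5 · PE2,2: acc=40; fwd→40 fwd↓2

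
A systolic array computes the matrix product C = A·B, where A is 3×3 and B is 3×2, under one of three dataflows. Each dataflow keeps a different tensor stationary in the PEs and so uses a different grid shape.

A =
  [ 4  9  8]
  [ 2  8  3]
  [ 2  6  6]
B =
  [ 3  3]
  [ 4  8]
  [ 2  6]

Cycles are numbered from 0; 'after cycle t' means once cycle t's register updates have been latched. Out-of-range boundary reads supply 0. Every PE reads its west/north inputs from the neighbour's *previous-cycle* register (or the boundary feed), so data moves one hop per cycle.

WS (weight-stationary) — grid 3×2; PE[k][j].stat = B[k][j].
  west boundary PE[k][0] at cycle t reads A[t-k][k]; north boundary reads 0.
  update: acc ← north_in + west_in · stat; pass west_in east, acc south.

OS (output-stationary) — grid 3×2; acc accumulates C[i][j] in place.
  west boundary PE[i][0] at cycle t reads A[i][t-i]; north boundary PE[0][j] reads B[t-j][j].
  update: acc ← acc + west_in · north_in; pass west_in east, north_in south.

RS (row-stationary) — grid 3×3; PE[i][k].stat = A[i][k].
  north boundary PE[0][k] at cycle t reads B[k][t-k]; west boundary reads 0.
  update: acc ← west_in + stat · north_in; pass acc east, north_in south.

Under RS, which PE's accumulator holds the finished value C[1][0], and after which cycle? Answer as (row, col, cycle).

RS: C[1][0] accumulates in PE[1][2]:
  @0  [1,2]  acc 0  |  →0  ↓0
  @1  [1,2]  acc 0  |  →0  ↓0
  @2  [1,2]  acc 0  |  →0  ↓0
  @3  [1,2]  acc 44  |  →44  ↓2

(row, col, cycle) = (1, 2, 3)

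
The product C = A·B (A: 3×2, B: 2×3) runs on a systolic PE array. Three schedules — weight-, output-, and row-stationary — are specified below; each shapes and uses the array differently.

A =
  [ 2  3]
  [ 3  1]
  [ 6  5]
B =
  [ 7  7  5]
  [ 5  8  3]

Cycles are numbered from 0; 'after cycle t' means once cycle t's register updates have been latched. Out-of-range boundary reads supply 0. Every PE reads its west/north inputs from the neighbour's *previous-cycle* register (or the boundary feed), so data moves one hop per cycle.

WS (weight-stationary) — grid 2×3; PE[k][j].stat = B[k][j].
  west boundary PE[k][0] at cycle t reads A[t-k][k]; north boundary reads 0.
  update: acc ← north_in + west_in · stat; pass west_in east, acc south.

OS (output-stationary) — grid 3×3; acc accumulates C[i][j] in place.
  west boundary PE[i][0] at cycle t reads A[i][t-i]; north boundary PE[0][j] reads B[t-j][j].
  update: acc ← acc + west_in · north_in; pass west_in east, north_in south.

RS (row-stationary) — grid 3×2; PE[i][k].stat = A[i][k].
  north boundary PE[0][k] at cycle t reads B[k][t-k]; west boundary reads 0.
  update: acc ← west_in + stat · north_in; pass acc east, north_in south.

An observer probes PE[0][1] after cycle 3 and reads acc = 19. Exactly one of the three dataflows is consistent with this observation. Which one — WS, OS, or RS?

WS (2×3 grid), PE[0][1]:
  [0] (0,1) acc=0 (h:0 v:0)
  [1] (0,1) acc=14 (h:2 v:14)
  [2] (0,1) acc=21 (h:3 v:21)
  [3] (0,1) acc=42 (h:6 v:42)
OS (3×3 grid), PE[0][1]:
  [0] (0,1) acc=0 (h:0 v:0)
  [1] (0,1) acc=14 (h:2 v:7)
  [2] (0,1) acc=38 (h:3 v:8)
  [3] (0,1) acc=38 (h:0 v:0)
RS (3×2 grid), PE[0][1]:
  [0] (0,1) acc=0 (h:0 v:0)
  [1] (0,1) acc=29 (h:29 v:5)
  [2] (0,1) acc=38 (h:38 v:8)
  [3] (0,1) acc=19 (h:19 v:3)

dataflow = RS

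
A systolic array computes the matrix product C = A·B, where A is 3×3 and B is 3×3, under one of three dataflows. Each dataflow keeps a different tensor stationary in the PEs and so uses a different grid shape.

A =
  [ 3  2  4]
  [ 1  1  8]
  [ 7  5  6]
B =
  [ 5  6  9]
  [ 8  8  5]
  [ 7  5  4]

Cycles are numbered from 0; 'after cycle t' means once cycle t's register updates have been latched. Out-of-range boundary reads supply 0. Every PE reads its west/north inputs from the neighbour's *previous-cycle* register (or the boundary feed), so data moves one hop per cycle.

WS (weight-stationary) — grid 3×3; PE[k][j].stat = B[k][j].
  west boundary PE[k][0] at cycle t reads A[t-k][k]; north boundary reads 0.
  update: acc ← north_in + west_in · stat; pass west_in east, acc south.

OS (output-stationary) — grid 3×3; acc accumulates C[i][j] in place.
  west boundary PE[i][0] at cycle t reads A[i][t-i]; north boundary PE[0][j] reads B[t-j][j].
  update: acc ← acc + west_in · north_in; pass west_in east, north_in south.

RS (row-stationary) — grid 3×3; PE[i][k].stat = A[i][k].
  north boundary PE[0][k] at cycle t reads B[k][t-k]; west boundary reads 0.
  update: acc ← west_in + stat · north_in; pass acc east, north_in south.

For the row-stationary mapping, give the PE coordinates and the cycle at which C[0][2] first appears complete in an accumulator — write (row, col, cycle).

RS — PE[0][2] is where C[0][2] collects:
  t=0 PE[0][2]: acc=0 h=0 v=0
  t=1 PE[0][2]: acc=0 h=0 v=0
  t=2 PE[0][2]: acc=59 h=59 v=7
  t=3 PE[0][2]: acc=54 h=54 v=5
  t=4 PE[0][2]: acc=53 h=53 v=4

(row, col, cycle) = (0, 2, 4)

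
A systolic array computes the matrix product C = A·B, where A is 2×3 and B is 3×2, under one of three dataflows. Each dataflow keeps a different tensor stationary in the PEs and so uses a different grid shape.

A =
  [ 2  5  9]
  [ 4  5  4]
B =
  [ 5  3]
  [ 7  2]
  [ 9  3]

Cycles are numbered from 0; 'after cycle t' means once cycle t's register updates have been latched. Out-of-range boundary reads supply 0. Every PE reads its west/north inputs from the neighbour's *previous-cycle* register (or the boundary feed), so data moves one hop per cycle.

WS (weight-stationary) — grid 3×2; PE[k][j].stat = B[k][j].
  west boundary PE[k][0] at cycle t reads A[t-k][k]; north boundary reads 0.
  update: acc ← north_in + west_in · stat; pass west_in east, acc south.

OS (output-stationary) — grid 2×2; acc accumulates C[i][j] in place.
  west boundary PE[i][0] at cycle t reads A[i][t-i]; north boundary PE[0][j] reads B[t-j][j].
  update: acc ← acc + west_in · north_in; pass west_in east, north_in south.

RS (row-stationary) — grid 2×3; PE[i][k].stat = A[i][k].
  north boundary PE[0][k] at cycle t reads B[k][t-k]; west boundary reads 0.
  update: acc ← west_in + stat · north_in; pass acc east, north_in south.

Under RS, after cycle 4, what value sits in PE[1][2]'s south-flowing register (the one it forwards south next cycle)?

RS 2×3: PE[1][2] cycle-by-cycle (with neighbour feeds):
  after 0 — PE[0][2] acc=0, pass-E 0, pass-S 0
  after 0 — PE[1][1] acc=0, pass-E 0, pass-S 0
  after 0 — PE[1][2] acc=0, pass-E 0, pass-S 0
  after 1 — PE[0][2] acc=0, pass-E 0, pass-S 0
  after 1 — PE[1][1] acc=0, pass-E 0, pass-S 0
  after 1 — PE[1][2] acc=0, pass-E 0, pass-S 0
  after 2 — PE[0][2] acc=126, pass-E 126, pass-S 9
  after 2 — PE[1][1] acc=55, pass-E 55, pass-S 7
  after 2 — PE[1][2] acc=0, pass-E 0, pass-S 0
  after 3 — PE[0][2] acc=43, pass-E 43, pass-S 3
  after 3 — PE[1][1] acc=22, pass-E 22, pass-S 2
  after 3 — PE[1][2] acc=91, pass-E 91, pass-S 9
  after 4 — PE[0][2] acc=0, pass-E 0, pass-S 0
  after 4 — PE[1][1] acc=0, pass-E 0, pass-S 0
  after 4 — PE[1][2] acc=34, pass-E 34, pass-S 3

register = 3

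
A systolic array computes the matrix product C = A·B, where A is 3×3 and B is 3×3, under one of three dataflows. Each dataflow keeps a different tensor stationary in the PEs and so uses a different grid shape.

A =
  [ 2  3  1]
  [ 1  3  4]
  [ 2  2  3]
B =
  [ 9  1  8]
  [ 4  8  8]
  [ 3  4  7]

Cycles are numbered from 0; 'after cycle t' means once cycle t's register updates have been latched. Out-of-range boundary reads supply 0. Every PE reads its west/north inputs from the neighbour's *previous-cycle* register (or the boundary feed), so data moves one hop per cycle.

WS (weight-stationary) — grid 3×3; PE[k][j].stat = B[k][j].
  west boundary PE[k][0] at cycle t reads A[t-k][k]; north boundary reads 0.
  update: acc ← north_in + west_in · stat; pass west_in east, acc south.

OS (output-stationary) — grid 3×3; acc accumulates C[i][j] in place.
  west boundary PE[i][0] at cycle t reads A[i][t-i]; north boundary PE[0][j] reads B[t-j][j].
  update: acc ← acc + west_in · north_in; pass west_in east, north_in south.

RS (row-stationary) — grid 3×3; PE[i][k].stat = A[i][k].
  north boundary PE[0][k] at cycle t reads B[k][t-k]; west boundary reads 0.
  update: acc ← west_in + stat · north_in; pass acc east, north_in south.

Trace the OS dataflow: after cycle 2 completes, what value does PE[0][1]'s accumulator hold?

PE[0][1].acc = 26

OS 3×3: PE[0][1] cycle-by-cycle (with neighbour feeds):
  after 0 — PE[0][0] acc=18, pass-E 2, pass-S 9
  after 0 — PE[0][1] acc=0, pass-E 0, pass-S 0
  after 1 — PE[0][0] acc=30, pass-E 3, pass-S 4
  after 1 — PE[0][1] acc=2, pass-E 2, pass-S 1
  after 2 — PE[0][0] acc=33, pass-E 1, pass-S 3
  after 2 — PE[0][1] acc=26, pass-E 3, pass-S 8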